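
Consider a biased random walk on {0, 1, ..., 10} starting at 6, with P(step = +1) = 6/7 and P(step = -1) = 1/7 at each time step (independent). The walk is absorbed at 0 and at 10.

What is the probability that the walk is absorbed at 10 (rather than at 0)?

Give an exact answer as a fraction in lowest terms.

Answer: 1727568/1727605

Derivation:
Biased walk: p = 6/7, q = 1/7, r = q/p = 1/6
Gambler's ruin: P(hit 10 before 0 | start at 6) = (1 - r^a)/(1 - r^N)
r^6 = 1/46656; r^10 = 1/60466176
P = (1 - 1/46656) / (1 - 1/60466176) = 46655/46656 / 60466175/60466176 = 1727568/1727605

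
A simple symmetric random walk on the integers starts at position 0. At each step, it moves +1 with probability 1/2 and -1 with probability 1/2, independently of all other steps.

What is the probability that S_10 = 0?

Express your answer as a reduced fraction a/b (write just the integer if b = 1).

Answer: 63/256

Derivation:
To return to 0 after 10 steps: need exactly 5 steps of +1 and 5 of -1.
Favorable paths: C(10,5) = 252
Total paths: 2^10 = 1024
P = 252/1024 = 63/256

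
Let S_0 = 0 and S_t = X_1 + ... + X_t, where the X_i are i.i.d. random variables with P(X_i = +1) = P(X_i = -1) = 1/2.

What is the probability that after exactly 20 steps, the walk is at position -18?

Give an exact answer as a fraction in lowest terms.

Answer: 5/262144

Derivation:
To reach position -18 after 20 steps: need 1 step of +1 and 19 of -1.
Favorable paths: C(20,1) = 20
Total paths: 2^20 = 1048576
P = 20/1048576 = 5/262144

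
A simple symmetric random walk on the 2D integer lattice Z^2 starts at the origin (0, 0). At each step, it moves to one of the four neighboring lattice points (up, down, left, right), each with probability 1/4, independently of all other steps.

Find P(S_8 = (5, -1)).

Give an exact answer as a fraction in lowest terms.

Answer: 7/2048

Derivation:
Let h be the number of horizontal steps (so 8-h are vertical). To end at (5,-1) need (h+5)/2 right-steps and ((8-h)-1)/2 up-steps.
Sum over h with 5 ≤ h ≤ 7, h ≡ 1 (mod 2), 8-h ≡ 1 (mod 2):
h=5: C(8,5)·C(5,5)·C(3,1) = 56·1·3 = 168
h=7: C(8,7)·C(7,6)·C(1,0) = 8·7·1 = 56
Total favorable: 224
Total paths: 4^8 = 65536
P = 224/65536 = 7/2048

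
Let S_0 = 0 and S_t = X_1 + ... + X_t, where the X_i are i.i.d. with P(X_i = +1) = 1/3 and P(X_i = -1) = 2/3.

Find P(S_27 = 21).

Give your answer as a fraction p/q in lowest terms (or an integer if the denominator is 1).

Answer: 2600/847288609443

Derivation:
To reach position 21 after 27 steps: need 24 steps of +1 and 3 steps of -1.
Number of such sequences: C(27,24) = 2925
Each has probability (1/3)^24 · (2/3)^3 = 8/7625597484987
P = 2925 · 8/7625597484987 = 2600/847288609443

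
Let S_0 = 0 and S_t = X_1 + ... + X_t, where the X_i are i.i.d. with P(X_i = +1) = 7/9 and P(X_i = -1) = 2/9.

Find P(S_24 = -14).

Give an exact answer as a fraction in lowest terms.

Answer: 124844284837888/26588814358957503287787

Derivation:
To reach position -14 after 24 steps: need 5 steps of +1 and 19 steps of -1.
Number of such sequences: C(24,5) = 42504
Each has probability (7/9)^5 · (2/9)^19 = 8811708416/79766443076872509863361
P = 42504 · 8811708416/79766443076872509863361 = 124844284837888/26588814358957503287787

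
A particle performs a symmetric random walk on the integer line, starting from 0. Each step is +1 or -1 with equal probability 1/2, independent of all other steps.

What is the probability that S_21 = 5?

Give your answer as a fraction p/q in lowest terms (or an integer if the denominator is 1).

To reach position 5 after 21 steps: need 13 steps of +1 and 8 of -1.
Favorable paths: C(21,13) = 203490
Total paths: 2^21 = 2097152
P = 203490/2097152 = 101745/1048576

Answer: 101745/1048576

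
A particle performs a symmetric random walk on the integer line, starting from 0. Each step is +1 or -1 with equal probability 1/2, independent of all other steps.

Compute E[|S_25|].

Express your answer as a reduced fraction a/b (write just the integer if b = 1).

S_25 takes values m ≡ 1 (mod 2) with |m| ≤ 25; P(S_25=m) = C(25,(25+m)/2)/2^25.
Total paths: 2^25 = 33554432
Distribution: P(S=-25)=1/33554432, P(S=-23)=25/33554432, P(S=-21)=300/33554432, P(S=-19)=2300/33554432, P(S=-17)=12650/33554432, P(S=-15)=53130/33554432, P(S=-13)=177100/33554432, P(S=-11)=480700/33554432, P(S=-9)=1081575/33554432, P(S=-7)=2042975/33554432, P(S=-5)=3268760/33554432, P(S=-3)=4457400/33554432, P(S=-1)=5200300/33554432, P(S=1)=5200300/33554432, P(S=3)=4457400/33554432, P(S=5)=3268760/33554432, P(S=7)=2042975/33554432, P(S=9)=1081575/33554432, P(S=11)=480700/33554432, P(S=13)=177100/33554432, P(S=15)=53130/33554432, P(S=17)=12650/33554432, P(S=19)=2300/33554432, P(S=21)=300/33554432, P(S=23)=25/33554432, P(S=25)=1/33554432
E[|S_25|] = Σ_m |m|·P(S_25=m) = 135207800/33554432 = 16900975/4194304

Answer: 16900975/4194304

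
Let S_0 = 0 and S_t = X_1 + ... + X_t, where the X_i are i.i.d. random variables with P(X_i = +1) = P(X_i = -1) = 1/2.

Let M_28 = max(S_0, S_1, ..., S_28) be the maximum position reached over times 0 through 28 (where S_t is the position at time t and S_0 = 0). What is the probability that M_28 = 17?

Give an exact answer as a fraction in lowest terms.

Answer: 12285/33554432

Derivation:
Let M_28 = max(S_0,...,S_28). Use the reflection principle: for j ≥ 1, #{paths with M_28 ≥ j} = #{S_28 ≥ j} + #{S_28 ≥ j+1}.
By reflection, #{M_28 ≥ 17} = #{S_28 ≥ 17} + #{S_28 ≥ 18} = 122438 + 122438 = 244876.
#{M_28 ≥ 18} = #{S_28 ≥ 18} + #{S_28 ≥ 19} = 122438 + 24158 = 146596.
#{M_28 = 17} = 244876 - 146596 = 98280.
P(M_28 = 17) = 98280/268435456 = 12285/33554432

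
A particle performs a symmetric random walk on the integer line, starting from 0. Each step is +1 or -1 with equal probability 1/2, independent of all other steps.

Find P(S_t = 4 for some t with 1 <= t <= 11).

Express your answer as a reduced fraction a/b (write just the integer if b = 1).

Count via complement. Let g(t,s) = #length-t paths at position s with S_1..S_t all ≠ 4.
g(t,s) = g(t-1,s-1) + g(t-1,s+1) for s ≠ 4; g(t,4) = 0.
t=0: g(0,0)=1
t=1: g(1,-1)=1 g(1,1)=1
t=2: g(2,-2)=1 g(2,0)=2 g(2,2)=1
t=3: g(3,-3)=1 g(3,-1)=3 g(3,1)=3 g(3,3)=1
t=4: g(4,-4)=1 g(4,-2)=4 g(4,0)=6 g(4,2)=4
t=5: g(5,-5)=1 g(5,-3)=5 g(5,-1)=10 g(5,1)=10 g(5,3)=4
t=6: g(6,-6)=1 g(6,-4)=6 g(6,-2)=15 g(6,0)=20 g(6,2)=14
t=7: g(7,-7)=1 g(7,-5)=7 g(7,-3)=21 g(7,-1)=35 g(7,1)=34 g(7,3)=14
t=8: g(8,-8)=1 g(8,-6)=8 g(8,-4)=28 g(8,-2)=56 g(8,0)=69 g(8,2)=48
t=9: g(9,-9)=1 g(9,-7)=9 g(9,-5)=36 g(9,-3)=84 g(9,-1)=125 g(9,1)=117 g(9,3)=48
t=10: g(10,-10)=1 g(10,-8)=10 g(10,-6)=45 g(10,-4)=120 g(10,-2)=209 g(10,0)=242 g(10,2)=165
t=11: g(11,-11)=1 g(11,-9)=11 g(11,-7)=55 g(11,-5)=165 g(11,-3)=329 g(11,-1)=451 g(11,1)=407 g(11,3)=165
Paths never hitting 4: Σ_s g(11,s) = 1584
Paths hitting 4: 2^11 - 1584 = 464
P = 464/2048 = 29/128

Answer: 29/128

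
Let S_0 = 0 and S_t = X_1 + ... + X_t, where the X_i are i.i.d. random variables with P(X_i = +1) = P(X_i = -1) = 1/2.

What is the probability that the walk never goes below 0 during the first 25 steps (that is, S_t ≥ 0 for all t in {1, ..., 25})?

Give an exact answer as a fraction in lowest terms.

Let f(t,s) = #length-t paths at position s with S_1..S_t all ≥ 0.
f(t,s) = f(t-1,s-1) + f(t-1,s+1) for s ≥ 0; f(t,s) = 0 for s < 0.
t=0: f(0,0)=1
t=1: f(1,1)=1
t=2: f(2,0)=1 f(2,2)=1
t=3: f(3,1)=2 f(3,3)=1
t=4: f(4,0)=2 f(4,2)=3 f(4,4)=1
t=5: f(5,1)=5 f(5,3)=4 f(5,5)=1
t=6: f(6,0)=5 f(6,2)=9 f(6,4)=5 f(6,6)=1
t=7: f(7,1)=14 f(7,3)=14 f(7,5)=6 f(7,7)=1
t=8: f(8,0)=14 f(8,2)=28 f(8,4)=20 f(8,6)=7 f(8,8)=1
t=9: f(9,1)=42 f(9,3)=48 f(9,5)=27 f(9,7)=8 f(9,9)=1
t=10: f(10,0)=42 f(10,2)=90 f(10,4)=75 f(10,6)=35 f(10,8)=9 f(10,10)=1
t=11: f(11,1)=132 f(11,3)=165 f(11,5)=110 f(11,7)=44 f(11,9)=10 f(11,11)=1
t=12: f(12,0)=132 f(12,2)=297 f(12,4)=275 f(12,6)=154 f(12,8)=54 f(12,10)=11 f(12,12)=1
t=13: f(13,1)=429 f(13,3)=572 f(13,5)=429 f(13,7)=208 f(13,9)=65 f(13,11)=12 f(13,13)=1
t=14: f(14,0)=429 f(14,2)=1001 f(14,4)=1001 f(14,6)=637 f(14,8)=273 f(14,10)=77 f(14,12)=13 f(14,14)=1
t=15: f(15,1)=1430 f(15,3)=2002 f(15,5)=1638 f(15,7)=910 f(15,9)=350 f(15,11)=90 f(15,13)=14 f(15,15)=1
t=16: f(16,0)=1430 f(16,2)=3432 f(16,4)=3640 f(16,6)=2548 f(16,8)=1260 f(16,10)=440 f(16,12)=104 f(16,14)=15 f(16,16)=1
t=17: f(17,1)=4862 f(17,3)=7072 f(17,5)=6188 f(17,7)=3808 f(17,9)=1700 f(17,11)=544 f(17,13)=119 f(17,15)=16 f(17,17)=1
t=18: f(18,0)=4862 f(18,2)=11934 f(18,4)=13260 f(18,6)=9996 f(18,8)=5508 f(18,10)=2244 f(18,12)=663 f(18,14)=135 f(18,16)=17 f(18,18)=1
t=19: f(19,1)=16796 f(19,3)=25194 f(19,5)=23256 f(19,7)=15504 f(19,9)=7752 f(19,11)=2907 f(19,13)=798 f(19,15)=152 f(19,17)=18 f(19,19)=1
t=20: f(20,0)=16796 f(20,2)=41990 f(20,4)=48450 f(20,6)=38760 f(20,8)=23256 f(20,10)=10659 f(20,12)=3705 f(20,14)=950 f(20,16)=170 f(20,18)=19 f(20,20)=1
t=21: f(21,1)=58786 f(21,3)=90440 f(21,5)=87210 f(21,7)=62016 f(21,9)=33915 f(21,11)=14364 f(21,13)=4655 f(21,15)=1120 f(21,17)=189 f(21,19)=20 f(21,21)=1
t=22: f(22,0)=58786 f(22,2)=149226 f(22,4)=177650 f(22,6)=149226 f(22,8)=95931 f(22,10)=48279 f(22,12)=19019 f(22,14)=5775 f(22,16)=1309 f(22,18)=209 f(22,20)=21 f(22,22)=1
t=23: f(23,1)=208012 f(23,3)=326876 f(23,5)=326876 f(23,7)=245157 f(23,9)=144210 f(23,11)=67298 f(23,13)=24794 f(23,15)=7084 f(23,17)=1518 f(23,19)=230 f(23,21)=22 f(23,23)=1
t=24: f(24,0)=208012 f(24,2)=534888 f(24,4)=653752 f(24,6)=572033 f(24,8)=389367 f(24,10)=211508 f(24,12)=92092 f(24,14)=31878 f(24,16)=8602 f(24,18)=1748 f(24,20)=252 f(24,22)=23 f(24,24)=1
t=25: f(25,1)=742900 f(25,3)=1188640 f(25,5)=1225785 f(25,7)=961400 f(25,9)=600875 f(25,11)=303600 f(25,13)=123970 f(25,15)=40480 f(25,17)=10350 f(25,19)=2000 f(25,21)=275 f(25,23)=24 f(25,25)=1
Σ_s f(25,s) = 5200300
P = 5200300/33554432 = 1300075/8388608

Answer: 1300075/8388608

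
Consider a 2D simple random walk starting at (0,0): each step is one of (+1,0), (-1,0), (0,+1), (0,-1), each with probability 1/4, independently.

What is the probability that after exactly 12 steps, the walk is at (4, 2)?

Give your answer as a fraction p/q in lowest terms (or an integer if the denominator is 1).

Answer: 5445/524288

Derivation:
Let h be the number of horizontal steps (so 12-h are vertical). To end at (4,2) need (h+4)/2 right-steps and ((12-h)+2)/2 up-steps.
Sum over h with 4 ≤ h ≤ 10, h ≡ 0 (mod 2), 12-h ≡ 0 (mod 2):
h=4: C(12,4)·C(4,4)·C(8,5) = 495·1·56 = 27720
h=6: C(12,6)·C(6,5)·C(6,4) = 924·6·15 = 83160
h=8: C(12,8)·C(8,6)·C(4,3) = 495·28·4 = 55440
h=10: C(12,10)·C(10,7)·C(2,2) = 66·120·1 = 7920
Total favorable: 174240
Total paths: 4^12 = 16777216
P = 174240/16777216 = 5445/524288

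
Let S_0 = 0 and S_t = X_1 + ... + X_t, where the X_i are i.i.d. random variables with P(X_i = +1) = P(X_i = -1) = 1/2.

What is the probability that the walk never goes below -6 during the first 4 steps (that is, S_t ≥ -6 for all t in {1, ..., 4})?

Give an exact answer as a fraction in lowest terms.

Let f(t,s) = #length-t paths at position s with S_1..S_t all ≥ -6.
f(t,s) = f(t-1,s-1) + f(t-1,s+1) for s ≥ -6; f(t,s) = 0 for s < -6.
t=0: f(0,0)=1
t=1: f(1,-1)=1 f(1,1)=1
t=2: f(2,-2)=1 f(2,0)=2 f(2,2)=1
t=3: f(3,-3)=1 f(3,-1)=3 f(3,1)=3 f(3,3)=1
t=4: f(4,-4)=1 f(4,-2)=4 f(4,0)=6 f(4,2)=4 f(4,4)=1
Σ_s f(4,s) = 16
P = 16/16 = 1

Answer: 1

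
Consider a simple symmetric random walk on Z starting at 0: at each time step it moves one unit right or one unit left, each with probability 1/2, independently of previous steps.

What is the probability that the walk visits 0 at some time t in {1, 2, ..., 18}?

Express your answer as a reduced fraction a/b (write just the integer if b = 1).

Answer: 53381/65536

Derivation:
Count via complement. Let g(t,s) = #length-t paths at position s with S_1..S_t all ≠ 0.
g(t,s) = g(t-1,s-1) + g(t-1,s+1) for s ≠ 0; g(t,0) = 0.
t=0: g(0,0)=1
t=1: g(1,-1)=1 g(1,1)=1
t=2: g(2,-2)=1 g(2,2)=1
t=3: g(3,-3)=1 g(3,-1)=1 g(3,1)=1 g(3,3)=1
t=4: g(4,-4)=1 g(4,-2)=2 g(4,2)=2 g(4,4)=1
t=5: g(5,-5)=1 g(5,-3)=3 g(5,-1)=2 g(5,1)=2 g(5,3)=3 g(5,5)=1
t=6: g(6,-6)=1 g(6,-4)=4 g(6,-2)=5 g(6,2)=5 g(6,4)=4 g(6,6)=1
t=7: g(7,-7)=1 g(7,-5)=5 g(7,-3)=9 g(7,-1)=5 g(7,1)=5 g(7,3)=9 g(7,5)=5 g(7,7)=1
t=8: g(8,-8)=1 g(8,-6)=6 g(8,-4)=14 g(8,-2)=14 g(8,2)=14 g(8,4)=14 g(8,6)=6 g(8,8)=1
t=9: g(9,-9)=1 g(9,-7)=7 g(9,-5)=20 g(9,-3)=28 g(9,-1)=14 g(9,1)=14 g(9,3)=28 g(9,5)=20 g(9,7)=7 g(9,9)=1
t=10: g(10,-10)=1 g(10,-8)=8 g(10,-6)=27 g(10,-4)=48 g(10,-2)=42 g(10,2)=42 g(10,4)=48 g(10,6)=27 g(10,8)=8 g(10,10)=1
t=11: g(11,-11)=1 g(11,-9)=9 g(11,-7)=35 g(11,-5)=75 g(11,-3)=90 g(11,-1)=42 g(11,1)=42 g(11,3)=90 g(11,5)=75 g(11,7)=35 g(11,9)=9 g(11,11)=1
t=12: g(12,-12)=1 g(12,-10)=10 g(12,-8)=44 g(12,-6)=110 g(12,-4)=165 g(12,-2)=132 g(12,2)=132 g(12,4)=165 g(12,6)=110 g(12,8)=44 g(12,10)=10 g(12,12)=1
t=13: g(13,-13)=1 g(13,-11)=11 g(13,-9)=54 g(13,-7)=154 g(13,-5)=275 g(13,-3)=297 g(13,-1)=132 g(13,1)=132 g(13,3)=297 g(13,5)=275 g(13,7)=154 g(13,9)=54 g(13,11)=11 g(13,13)=1
t=14: g(14,-14)=1 g(14,-12)=12 g(14,-10)=65 g(14,-8)=208 g(14,-6)=429 g(14,-4)=572 g(14,-2)=429 g(14,2)=429 g(14,4)=572 g(14,6)=429 g(14,8)=208 g(14,10)=65 g(14,12)=12 g(14,14)=1
t=15: g(15,-15)=1 g(15,-13)=13 g(15,-11)=77 g(15,-9)=273 g(15,-7)=637 g(15,-5)=1001 g(15,-3)=1001 g(15,-1)=429 g(15,1)=429 g(15,3)=1001 g(15,5)=1001 g(15,7)=637 g(15,9)=273 g(15,11)=77 g(15,13)=13 g(15,15)=1
t=16: g(16,-16)=1 g(16,-14)=14 g(16,-12)=90 g(16,-10)=350 g(16,-8)=910 g(16,-6)=1638 g(16,-4)=2002 g(16,-2)=1430 g(16,2)=1430 g(16,4)=2002 g(16,6)=1638 g(16,8)=910 g(16,10)=350 g(16,12)=90 g(16,14)=14 g(16,16)=1
t=17: g(17,-17)=1 g(17,-15)=15 g(17,-13)=104 g(17,-11)=440 g(17,-9)=1260 g(17,-7)=2548 g(17,-5)=3640 g(17,-3)=3432 g(17,-1)=1430 g(17,1)=1430 g(17,3)=3432 g(17,5)=3640 g(17,7)=2548 g(17,9)=1260 g(17,11)=440 g(17,13)=104 g(17,15)=15 g(17,17)=1
t=18: g(18,-18)=1 g(18,-16)=16 g(18,-14)=119 g(18,-12)=544 g(18,-10)=1700 g(18,-8)=3808 g(18,-6)=6188 g(18,-4)=7072 g(18,-2)=4862 g(18,2)=4862 g(18,4)=7072 g(18,6)=6188 g(18,8)=3808 g(18,10)=1700 g(18,12)=544 g(18,14)=119 g(18,16)=16 g(18,18)=1
Paths never hitting 0: Σ_s g(18,s) = 48620
Paths hitting 0: 2^18 - 48620 = 213524
P = 213524/262144 = 53381/65536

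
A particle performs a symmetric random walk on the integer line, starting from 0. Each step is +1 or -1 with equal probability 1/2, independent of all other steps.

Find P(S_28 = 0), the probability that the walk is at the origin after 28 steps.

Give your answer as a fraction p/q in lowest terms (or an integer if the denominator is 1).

Answer: 5014575/33554432

Derivation:
To return to 0 after 28 steps: need exactly 14 steps of +1 and 14 of -1.
Favorable paths: C(28,14) = 40116600
Total paths: 2^28 = 268435456
P = 40116600/268435456 = 5014575/33554432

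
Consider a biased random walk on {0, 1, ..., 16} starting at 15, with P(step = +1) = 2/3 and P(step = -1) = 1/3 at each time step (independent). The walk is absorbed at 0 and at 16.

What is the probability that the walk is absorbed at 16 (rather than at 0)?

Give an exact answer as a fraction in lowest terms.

Biased walk: p = 2/3, q = 1/3, r = q/p = 1/2
Gambler's ruin: P(hit 16 before 0 | start at 15) = (1 - r^a)/(1 - r^N)
r^15 = 1/32768; r^16 = 1/65536
P = (1 - 1/32768) / (1 - 1/65536) = 32767/32768 / 65535/65536 = 65534/65535

Answer: 65534/65535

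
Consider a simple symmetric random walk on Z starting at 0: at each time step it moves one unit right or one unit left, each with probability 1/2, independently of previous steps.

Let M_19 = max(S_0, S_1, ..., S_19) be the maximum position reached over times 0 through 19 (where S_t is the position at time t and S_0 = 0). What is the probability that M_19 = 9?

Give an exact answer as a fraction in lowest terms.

Answer: 2907/131072

Derivation:
Let M_19 = max(S_0,...,S_19). Use the reflection principle: for j ≥ 1, #{paths with M_19 ≥ j} = #{S_19 ≥ j} + #{S_19 ≥ j+1}.
By reflection, #{M_19 ≥ 9} = #{S_19 ≥ 9} + #{S_19 ≥ 10} = 16664 + 5036 = 21700.
#{M_19 ≥ 10} = #{S_19 ≥ 10} + #{S_19 ≥ 11} = 5036 + 5036 = 10072.
#{M_19 = 9} = 21700 - 10072 = 11628.
P(M_19 = 9) = 11628/524288 = 2907/131072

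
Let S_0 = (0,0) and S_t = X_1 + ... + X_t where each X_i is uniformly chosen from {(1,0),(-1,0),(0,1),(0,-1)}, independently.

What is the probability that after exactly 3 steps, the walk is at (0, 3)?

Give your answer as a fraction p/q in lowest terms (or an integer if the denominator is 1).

Let h be the number of horizontal steps (so 3-h are vertical). To end at (0,3) need (h+0)/2 right-steps and ((3-h)+3)/2 up-steps.
Sum over h with 0 ≤ h ≤ 0, h ≡ 0 (mod 2), 3-h ≡ 1 (mod 2):
h=0: C(3,0)·C(0,0)·C(3,3) = 1·1·1 = 1
Total favorable: 1
Total paths: 4^3 = 64
P = 1/64 = 1/64

Answer: 1/64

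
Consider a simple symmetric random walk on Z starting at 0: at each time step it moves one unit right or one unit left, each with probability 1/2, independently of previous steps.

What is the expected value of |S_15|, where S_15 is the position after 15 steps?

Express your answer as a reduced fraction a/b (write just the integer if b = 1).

Answer: 6435/2048

Derivation:
S_15 takes values m ≡ 1 (mod 2) with |m| ≤ 15; P(S_15=m) = C(15,(15+m)/2)/2^15.
Total paths: 2^15 = 32768
Distribution: P(S=-15)=1/32768, P(S=-13)=15/32768, P(S=-11)=105/32768, P(S=-9)=455/32768, P(S=-7)=1365/32768, P(S=-5)=3003/32768, P(S=-3)=5005/32768, P(S=-1)=6435/32768, P(S=1)=6435/32768, P(S=3)=5005/32768, P(S=5)=3003/32768, P(S=7)=1365/32768, P(S=9)=455/32768, P(S=11)=105/32768, P(S=13)=15/32768, P(S=15)=1/32768
E[|S_15|] = Σ_m |m|·P(S_15=m) = 102960/32768 = 6435/2048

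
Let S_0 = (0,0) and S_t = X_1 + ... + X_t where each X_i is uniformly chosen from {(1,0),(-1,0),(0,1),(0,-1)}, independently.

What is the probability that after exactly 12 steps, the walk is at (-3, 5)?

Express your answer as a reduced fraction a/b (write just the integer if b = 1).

Answer: 3267/1048576

Derivation:
Let h be the number of horizontal steps (so 12-h are vertical). To end at (-3,5) need (h-3)/2 right-steps and ((12-h)+5)/2 up-steps.
Sum over h with 3 ≤ h ≤ 7, h ≡ 1 (mod 2), 12-h ≡ 1 (mod 2):
h=3: C(12,3)·C(3,0)·C(9,7) = 220·1·36 = 7920
h=5: C(12,5)·C(5,1)·C(7,6) = 792·5·7 = 27720
h=7: C(12,7)·C(7,2)·C(5,5) = 792·21·1 = 16632
Total favorable: 52272
Total paths: 4^12 = 16777216
P = 52272/16777216 = 3267/1048576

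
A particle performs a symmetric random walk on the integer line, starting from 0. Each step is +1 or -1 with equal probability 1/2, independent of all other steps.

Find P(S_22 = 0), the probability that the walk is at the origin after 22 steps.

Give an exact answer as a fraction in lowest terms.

Answer: 88179/524288

Derivation:
To return to 0 after 22 steps: need exactly 11 steps of +1 and 11 of -1.
Favorable paths: C(22,11) = 705432
Total paths: 2^22 = 4194304
P = 705432/4194304 = 88179/524288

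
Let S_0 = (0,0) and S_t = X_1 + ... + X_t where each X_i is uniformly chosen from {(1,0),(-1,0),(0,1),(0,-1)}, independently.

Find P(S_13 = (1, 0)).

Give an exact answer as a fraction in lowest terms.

Answer: 184041/4194304

Derivation:
Let h be the number of horizontal steps (so 13-h are vertical). To end at (1,0) need (h+1)/2 right-steps and ((13-h)+0)/2 up-steps.
Sum over h with 1 ≤ h ≤ 13, h ≡ 1 (mod 2), 13-h ≡ 0 (mod 2):
h=1: C(13,1)·C(1,1)·C(12,6) = 13·1·924 = 12012
h=3: C(13,3)·C(3,2)·C(10,5) = 286·3·252 = 216216
h=5: C(13,5)·C(5,3)·C(8,4) = 1287·10·70 = 900900
h=7: C(13,7)·C(7,4)·C(6,3) = 1716·35·20 = 1201200
h=9: C(13,9)·C(9,5)·C(4,2) = 715·126·6 = 540540
h=11: C(13,11)·C(11,6)·C(2,1) = 78·462·2 = 72072
h=13: C(13,13)·C(13,7)·C(0,0) = 1·1716·1 = 1716
Total favorable: 2944656
Total paths: 4^13 = 67108864
P = 2944656/67108864 = 184041/4194304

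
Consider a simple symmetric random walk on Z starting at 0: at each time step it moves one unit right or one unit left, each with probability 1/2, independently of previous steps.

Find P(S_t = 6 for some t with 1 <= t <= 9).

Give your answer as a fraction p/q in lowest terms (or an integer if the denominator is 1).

Answer: 5/128

Derivation:
Count via complement. Let g(t,s) = #length-t paths at position s with S_1..S_t all ≠ 6.
g(t,s) = g(t-1,s-1) + g(t-1,s+1) for s ≠ 6; g(t,6) = 0.
t=0: g(0,0)=1
t=1: g(1,-1)=1 g(1,1)=1
t=2: g(2,-2)=1 g(2,0)=2 g(2,2)=1
t=3: g(3,-3)=1 g(3,-1)=3 g(3,1)=3 g(3,3)=1
t=4: g(4,-4)=1 g(4,-2)=4 g(4,0)=6 g(4,2)=4 g(4,4)=1
t=5: g(5,-5)=1 g(5,-3)=5 g(5,-1)=10 g(5,1)=10 g(5,3)=5 g(5,5)=1
t=6: g(6,-6)=1 g(6,-4)=6 g(6,-2)=15 g(6,0)=20 g(6,2)=15 g(6,4)=6
t=7: g(7,-7)=1 g(7,-5)=7 g(7,-3)=21 g(7,-1)=35 g(7,1)=35 g(7,3)=21 g(7,5)=6
t=8: g(8,-8)=1 g(8,-6)=8 g(8,-4)=28 g(8,-2)=56 g(8,0)=70 g(8,2)=56 g(8,4)=27
t=9: g(9,-9)=1 g(9,-7)=9 g(9,-5)=36 g(9,-3)=84 g(9,-1)=126 g(9,1)=126 g(9,3)=83 g(9,5)=27
Paths never hitting 6: Σ_s g(9,s) = 492
Paths hitting 6: 2^9 - 492 = 20
P = 20/512 = 5/128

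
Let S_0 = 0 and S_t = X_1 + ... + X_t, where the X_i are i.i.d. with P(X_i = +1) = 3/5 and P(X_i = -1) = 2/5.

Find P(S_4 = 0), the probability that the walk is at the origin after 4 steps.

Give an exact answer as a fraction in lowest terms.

To be at 0 after 4 steps: need exactly 2 steps of +1 and 2 of -1.
Number of such sequences: C(4,2) = 6
Each has probability (3/5)^2 · (2/5)^2 = 36/625
P = 6 · 36/625 = 216/625

Answer: 216/625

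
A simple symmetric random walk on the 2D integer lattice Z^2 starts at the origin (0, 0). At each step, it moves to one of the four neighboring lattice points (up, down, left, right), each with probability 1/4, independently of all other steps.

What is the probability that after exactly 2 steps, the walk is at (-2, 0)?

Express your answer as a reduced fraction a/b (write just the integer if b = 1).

Let h be the number of horizontal steps (so 2-h are vertical). To end at (-2,0) need (h-2)/2 right-steps and ((2-h)+0)/2 up-steps.
Sum over h with 2 ≤ h ≤ 2, h ≡ 0 (mod 2), 2-h ≡ 0 (mod 2):
h=2: C(2,2)·C(2,0)·C(0,0) = 1·1·1 = 1
Total favorable: 1
Total paths: 4^2 = 16
P = 1/16 = 1/16

Answer: 1/16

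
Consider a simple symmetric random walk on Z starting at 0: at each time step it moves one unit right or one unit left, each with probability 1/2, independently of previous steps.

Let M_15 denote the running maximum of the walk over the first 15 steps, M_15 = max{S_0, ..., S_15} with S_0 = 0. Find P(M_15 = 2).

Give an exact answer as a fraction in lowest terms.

Answer: 5005/32768

Derivation:
Let M_15 = max(S_0,...,S_15). Use the reflection principle: for j ≥ 1, #{paths with M_15 ≥ j} = #{S_15 ≥ j} + #{S_15 ≥ j+1}.
By reflection, #{M_15 ≥ 2} = #{S_15 ≥ 2} + #{S_15 ≥ 3} = 9949 + 9949 = 19898.
#{M_15 ≥ 3} = #{S_15 ≥ 3} + #{S_15 ≥ 4} = 9949 + 4944 = 14893.
#{M_15 = 2} = 19898 - 14893 = 5005.
P(M_15 = 2) = 5005/32768 = 5005/32768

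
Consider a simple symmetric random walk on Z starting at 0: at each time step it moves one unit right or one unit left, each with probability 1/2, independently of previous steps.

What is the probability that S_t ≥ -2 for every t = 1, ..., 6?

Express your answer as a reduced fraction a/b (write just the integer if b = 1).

Let f(t,s) = #length-t paths at position s with S_1..S_t all ≥ -2.
f(t,s) = f(t-1,s-1) + f(t-1,s+1) for s ≥ -2; f(t,s) = 0 for s < -2.
t=0: f(0,0)=1
t=1: f(1,-1)=1 f(1,1)=1
t=2: f(2,-2)=1 f(2,0)=2 f(2,2)=1
t=3: f(3,-1)=3 f(3,1)=3 f(3,3)=1
t=4: f(4,-2)=3 f(4,0)=6 f(4,2)=4 f(4,4)=1
t=5: f(5,-1)=9 f(5,1)=10 f(5,3)=5 f(5,5)=1
t=6: f(6,-2)=9 f(6,0)=19 f(6,2)=15 f(6,4)=6 f(6,6)=1
Σ_s f(6,s) = 50
P = 50/64 = 25/32

Answer: 25/32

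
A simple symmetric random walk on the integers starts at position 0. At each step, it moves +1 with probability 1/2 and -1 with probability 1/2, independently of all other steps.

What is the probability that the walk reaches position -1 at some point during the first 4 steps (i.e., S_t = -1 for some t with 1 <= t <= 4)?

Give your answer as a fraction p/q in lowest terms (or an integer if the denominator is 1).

Count via complement. Let g(t,s) = #length-t paths at position s with S_1..S_t all ≠ -1.
g(t,s) = g(t-1,s-1) + g(t-1,s+1) for s ≠ -1; g(t,-1) = 0.
t=0: g(0,0)=1
t=1: g(1,1)=1
t=2: g(2,0)=1 g(2,2)=1
t=3: g(3,1)=2 g(3,3)=1
t=4: g(4,0)=2 g(4,2)=3 g(4,4)=1
Paths never hitting -1: Σ_s g(4,s) = 6
Paths hitting -1: 2^4 - 6 = 10
P = 10/16 = 5/8

Answer: 5/8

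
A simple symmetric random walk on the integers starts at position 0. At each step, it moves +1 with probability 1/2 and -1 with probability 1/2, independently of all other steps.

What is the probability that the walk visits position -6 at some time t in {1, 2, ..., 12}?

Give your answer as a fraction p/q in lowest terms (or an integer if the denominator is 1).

Count via complement. Let g(t,s) = #length-t paths at position s with S_1..S_t all ≠ -6.
g(t,s) = g(t-1,s-1) + g(t-1,s+1) for s ≠ -6; g(t,-6) = 0.
t=0: g(0,0)=1
t=1: g(1,-1)=1 g(1,1)=1
t=2: g(2,-2)=1 g(2,0)=2 g(2,2)=1
t=3: g(3,-3)=1 g(3,-1)=3 g(3,1)=3 g(3,3)=1
t=4: g(4,-4)=1 g(4,-2)=4 g(4,0)=6 g(4,2)=4 g(4,4)=1
t=5: g(5,-5)=1 g(5,-3)=5 g(5,-1)=10 g(5,1)=10 g(5,3)=5 g(5,5)=1
t=6: g(6,-4)=6 g(6,-2)=15 g(6,0)=20 g(6,2)=15 g(6,4)=6 g(6,6)=1
t=7: g(7,-5)=6 g(7,-3)=21 g(7,-1)=35 g(7,1)=35 g(7,3)=21 g(7,5)=7 g(7,7)=1
t=8: g(8,-4)=27 g(8,-2)=56 g(8,0)=70 g(8,2)=56 g(8,4)=28 g(8,6)=8 g(8,8)=1
t=9: g(9,-5)=27 g(9,-3)=83 g(9,-1)=126 g(9,1)=126 g(9,3)=84 g(9,5)=36 g(9,7)=9 g(9,9)=1
t=10: g(10,-4)=110 g(10,-2)=209 g(10,0)=252 g(10,2)=210 g(10,4)=120 g(10,6)=45 g(10,8)=10 g(10,10)=1
t=11: g(11,-5)=110 g(11,-3)=319 g(11,-1)=461 g(11,1)=462 g(11,3)=330 g(11,5)=165 g(11,7)=55 g(11,9)=11 g(11,11)=1
t=12: g(12,-4)=429 g(12,-2)=780 g(12,0)=923 g(12,2)=792 g(12,4)=495 g(12,6)=220 g(12,8)=66 g(12,10)=12 g(12,12)=1
Paths never hitting -6: Σ_s g(12,s) = 3718
Paths hitting -6: 2^12 - 3718 = 378
P = 378/4096 = 189/2048

Answer: 189/2048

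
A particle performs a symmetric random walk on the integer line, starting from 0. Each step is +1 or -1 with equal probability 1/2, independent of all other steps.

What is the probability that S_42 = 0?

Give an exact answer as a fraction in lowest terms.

Answer: 67282234305/549755813888

Derivation:
To return to 0 after 42 steps: need exactly 21 steps of +1 and 21 of -1.
Favorable paths: C(42,21) = 538257874440
Total paths: 2^42 = 4398046511104
P = 538257874440/4398046511104 = 67282234305/549755813888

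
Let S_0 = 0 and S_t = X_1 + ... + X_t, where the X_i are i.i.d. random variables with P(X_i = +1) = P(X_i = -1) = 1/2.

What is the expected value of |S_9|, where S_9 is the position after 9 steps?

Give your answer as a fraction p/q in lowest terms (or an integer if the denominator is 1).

S_9 takes values m ≡ 1 (mod 2) with |m| ≤ 9; P(S_9=m) = C(9,(9+m)/2)/2^9.
Total paths: 2^9 = 512
Distribution: P(S=-9)=1/512, P(S=-7)=9/512, P(S=-5)=36/512, P(S=-3)=84/512, P(S=-1)=126/512, P(S=1)=126/512, P(S=3)=84/512, P(S=5)=36/512, P(S=7)=9/512, P(S=9)=1/512
E[|S_9|] = Σ_m |m|·P(S_9=m) = 1260/512 = 315/128

Answer: 315/128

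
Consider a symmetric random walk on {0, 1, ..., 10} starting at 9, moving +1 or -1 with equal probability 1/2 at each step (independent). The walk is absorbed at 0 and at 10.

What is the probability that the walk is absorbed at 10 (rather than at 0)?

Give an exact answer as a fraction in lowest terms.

Symmetric walk (p = 1/2): the harmonic-function argument gives P(hit 10 before 0 | start at 9) = a/N.
P = 9/10 = 9/10

Answer: 9/10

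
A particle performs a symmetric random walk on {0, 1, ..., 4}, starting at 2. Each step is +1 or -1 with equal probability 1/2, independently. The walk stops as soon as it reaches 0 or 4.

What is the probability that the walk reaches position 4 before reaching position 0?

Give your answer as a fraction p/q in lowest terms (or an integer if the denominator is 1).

Symmetric walk (p = 1/2): the harmonic-function argument gives P(hit 4 before 0 | start at 2) = a/N.
P = 2/4 = 1/2

Answer: 1/2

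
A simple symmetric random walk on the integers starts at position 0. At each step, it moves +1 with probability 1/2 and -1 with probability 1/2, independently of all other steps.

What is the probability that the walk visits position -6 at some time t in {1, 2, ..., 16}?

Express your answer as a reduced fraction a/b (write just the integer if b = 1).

Count via complement. Let g(t,s) = #length-t paths at position s with S_1..S_t all ≠ -6.
g(t,s) = g(t-1,s-1) + g(t-1,s+1) for s ≠ -6; g(t,-6) = 0.
t=0: g(0,0)=1
t=1: g(1,-1)=1 g(1,1)=1
t=2: g(2,-2)=1 g(2,0)=2 g(2,2)=1
t=3: g(3,-3)=1 g(3,-1)=3 g(3,1)=3 g(3,3)=1
t=4: g(4,-4)=1 g(4,-2)=4 g(4,0)=6 g(4,2)=4 g(4,4)=1
t=5: g(5,-5)=1 g(5,-3)=5 g(5,-1)=10 g(5,1)=10 g(5,3)=5 g(5,5)=1
t=6: g(6,-4)=6 g(6,-2)=15 g(6,0)=20 g(6,2)=15 g(6,4)=6 g(6,6)=1
t=7: g(7,-5)=6 g(7,-3)=21 g(7,-1)=35 g(7,1)=35 g(7,3)=21 g(7,5)=7 g(7,7)=1
t=8: g(8,-4)=27 g(8,-2)=56 g(8,0)=70 g(8,2)=56 g(8,4)=28 g(8,6)=8 g(8,8)=1
t=9: g(9,-5)=27 g(9,-3)=83 g(9,-1)=126 g(9,1)=126 g(9,3)=84 g(9,5)=36 g(9,7)=9 g(9,9)=1
t=10: g(10,-4)=110 g(10,-2)=209 g(10,0)=252 g(10,2)=210 g(10,4)=120 g(10,6)=45 g(10,8)=10 g(10,10)=1
t=11: g(11,-5)=110 g(11,-3)=319 g(11,-1)=461 g(11,1)=462 g(11,3)=330 g(11,5)=165 g(11,7)=55 g(11,9)=11 g(11,11)=1
t=12: g(12,-4)=429 g(12,-2)=780 g(12,0)=923 g(12,2)=792 g(12,4)=495 g(12,6)=220 g(12,8)=66 g(12,10)=12 g(12,12)=1
t=13: g(13,-5)=429 g(13,-3)=1209 g(13,-1)=1703 g(13,1)=1715 g(13,3)=1287 g(13,5)=715 g(13,7)=286 g(13,9)=78 g(13,11)=13 g(13,13)=1
t=14: g(14,-4)=1638 g(14,-2)=2912 g(14,0)=3418 g(14,2)=3002 g(14,4)=2002 g(14,6)=1001 g(14,8)=364 g(14,10)=91 g(14,12)=14 g(14,14)=1
t=15: g(15,-5)=1638 g(15,-3)=4550 g(15,-1)=6330 g(15,1)=6420 g(15,3)=5004 g(15,5)=3003 g(15,7)=1365 g(15,9)=455 g(15,11)=105 g(15,13)=15 g(15,15)=1
t=16: g(16,-4)=6188 g(16,-2)=10880 g(16,0)=12750 g(16,2)=11424 g(16,4)=8007 g(16,6)=4368 g(16,8)=1820 g(16,10)=560 g(16,12)=120 g(16,14)=16 g(16,16)=1
Paths never hitting -6: Σ_s g(16,s) = 56134
Paths hitting -6: 2^16 - 56134 = 9402
P = 9402/65536 = 4701/32768

Answer: 4701/32768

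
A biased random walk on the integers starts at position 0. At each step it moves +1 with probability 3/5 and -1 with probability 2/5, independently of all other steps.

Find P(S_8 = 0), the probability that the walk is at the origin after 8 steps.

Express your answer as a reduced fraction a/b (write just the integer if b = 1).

To be at 0 after 8 steps: need exactly 4 steps of +1 and 4 of -1.
Number of such sequences: C(8,4) = 70
Each has probability (3/5)^4 · (2/5)^4 = 1296/390625
P = 70 · 1296/390625 = 18144/78125

Answer: 18144/78125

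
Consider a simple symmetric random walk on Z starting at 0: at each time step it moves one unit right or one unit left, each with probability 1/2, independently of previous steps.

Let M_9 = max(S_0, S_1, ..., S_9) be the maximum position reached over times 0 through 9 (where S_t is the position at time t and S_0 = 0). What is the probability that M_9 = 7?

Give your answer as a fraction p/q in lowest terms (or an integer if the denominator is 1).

Let M_9 = max(S_0,...,S_9). Use the reflection principle: for j ≥ 1, #{paths with M_9 ≥ j} = #{S_9 ≥ j} + #{S_9 ≥ j+1}.
By reflection, #{M_9 ≥ 7} = #{S_9 ≥ 7} + #{S_9 ≥ 8} = 10 + 1 = 11.
#{M_9 ≥ 8} = #{S_9 ≥ 8} + #{S_9 ≥ 9} = 1 + 1 = 2.
#{M_9 = 7} = 11 - 2 = 9.
P(M_9 = 7) = 9/512 = 9/512

Answer: 9/512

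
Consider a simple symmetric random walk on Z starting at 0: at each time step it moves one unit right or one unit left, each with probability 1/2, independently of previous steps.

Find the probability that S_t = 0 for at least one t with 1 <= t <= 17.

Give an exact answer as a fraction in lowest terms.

Answer: 26333/32768

Derivation:
Count via complement. Let g(t,s) = #length-t paths at position s with S_1..S_t all ≠ 0.
g(t,s) = g(t-1,s-1) + g(t-1,s+1) for s ≠ 0; g(t,0) = 0.
t=0: g(0,0)=1
t=1: g(1,-1)=1 g(1,1)=1
t=2: g(2,-2)=1 g(2,2)=1
t=3: g(3,-3)=1 g(3,-1)=1 g(3,1)=1 g(3,3)=1
t=4: g(4,-4)=1 g(4,-2)=2 g(4,2)=2 g(4,4)=1
t=5: g(5,-5)=1 g(5,-3)=3 g(5,-1)=2 g(5,1)=2 g(5,3)=3 g(5,5)=1
t=6: g(6,-6)=1 g(6,-4)=4 g(6,-2)=5 g(6,2)=5 g(6,4)=4 g(6,6)=1
t=7: g(7,-7)=1 g(7,-5)=5 g(7,-3)=9 g(7,-1)=5 g(7,1)=5 g(7,3)=9 g(7,5)=5 g(7,7)=1
t=8: g(8,-8)=1 g(8,-6)=6 g(8,-4)=14 g(8,-2)=14 g(8,2)=14 g(8,4)=14 g(8,6)=6 g(8,8)=1
t=9: g(9,-9)=1 g(9,-7)=7 g(9,-5)=20 g(9,-3)=28 g(9,-1)=14 g(9,1)=14 g(9,3)=28 g(9,5)=20 g(9,7)=7 g(9,9)=1
t=10: g(10,-10)=1 g(10,-8)=8 g(10,-6)=27 g(10,-4)=48 g(10,-2)=42 g(10,2)=42 g(10,4)=48 g(10,6)=27 g(10,8)=8 g(10,10)=1
t=11: g(11,-11)=1 g(11,-9)=9 g(11,-7)=35 g(11,-5)=75 g(11,-3)=90 g(11,-1)=42 g(11,1)=42 g(11,3)=90 g(11,5)=75 g(11,7)=35 g(11,9)=9 g(11,11)=1
t=12: g(12,-12)=1 g(12,-10)=10 g(12,-8)=44 g(12,-6)=110 g(12,-4)=165 g(12,-2)=132 g(12,2)=132 g(12,4)=165 g(12,6)=110 g(12,8)=44 g(12,10)=10 g(12,12)=1
t=13: g(13,-13)=1 g(13,-11)=11 g(13,-9)=54 g(13,-7)=154 g(13,-5)=275 g(13,-3)=297 g(13,-1)=132 g(13,1)=132 g(13,3)=297 g(13,5)=275 g(13,7)=154 g(13,9)=54 g(13,11)=11 g(13,13)=1
t=14: g(14,-14)=1 g(14,-12)=12 g(14,-10)=65 g(14,-8)=208 g(14,-6)=429 g(14,-4)=572 g(14,-2)=429 g(14,2)=429 g(14,4)=572 g(14,6)=429 g(14,8)=208 g(14,10)=65 g(14,12)=12 g(14,14)=1
t=15: g(15,-15)=1 g(15,-13)=13 g(15,-11)=77 g(15,-9)=273 g(15,-7)=637 g(15,-5)=1001 g(15,-3)=1001 g(15,-1)=429 g(15,1)=429 g(15,3)=1001 g(15,5)=1001 g(15,7)=637 g(15,9)=273 g(15,11)=77 g(15,13)=13 g(15,15)=1
t=16: g(16,-16)=1 g(16,-14)=14 g(16,-12)=90 g(16,-10)=350 g(16,-8)=910 g(16,-6)=1638 g(16,-4)=2002 g(16,-2)=1430 g(16,2)=1430 g(16,4)=2002 g(16,6)=1638 g(16,8)=910 g(16,10)=350 g(16,12)=90 g(16,14)=14 g(16,16)=1
t=17: g(17,-17)=1 g(17,-15)=15 g(17,-13)=104 g(17,-11)=440 g(17,-9)=1260 g(17,-7)=2548 g(17,-5)=3640 g(17,-3)=3432 g(17,-1)=1430 g(17,1)=1430 g(17,3)=3432 g(17,5)=3640 g(17,7)=2548 g(17,9)=1260 g(17,11)=440 g(17,13)=104 g(17,15)=15 g(17,17)=1
Paths never hitting 0: Σ_s g(17,s) = 25740
Paths hitting 0: 2^17 - 25740 = 105332
P = 105332/131072 = 26333/32768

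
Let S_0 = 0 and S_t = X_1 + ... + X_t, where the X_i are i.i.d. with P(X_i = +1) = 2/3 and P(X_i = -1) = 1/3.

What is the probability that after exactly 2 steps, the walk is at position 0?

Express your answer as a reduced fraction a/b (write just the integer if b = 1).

Answer: 4/9

Derivation:
To be at 0 after 2 steps: need exactly 1 step of +1 and 1 of -1.
Number of such sequences: C(2,1) = 2
Each has probability (2/3)^1 · (1/3)^1 = 2/9
P = 2 · 2/9 = 4/9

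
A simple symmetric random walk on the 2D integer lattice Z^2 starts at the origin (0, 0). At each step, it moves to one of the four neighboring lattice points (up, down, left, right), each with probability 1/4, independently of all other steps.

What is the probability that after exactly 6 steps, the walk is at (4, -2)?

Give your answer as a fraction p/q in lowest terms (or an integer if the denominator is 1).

Let h be the number of horizontal steps (so 6-h are vertical). To end at (4,-2) need (h+4)/2 right-steps and ((6-h)-2)/2 up-steps.
Sum over h with 4 ≤ h ≤ 4, h ≡ 0 (mod 2), 6-h ≡ 0 (mod 2):
h=4: C(6,4)·C(4,4)·C(2,0) = 15·1·1 = 15
Total favorable: 15
Total paths: 4^6 = 4096
P = 15/4096 = 15/4096

Answer: 15/4096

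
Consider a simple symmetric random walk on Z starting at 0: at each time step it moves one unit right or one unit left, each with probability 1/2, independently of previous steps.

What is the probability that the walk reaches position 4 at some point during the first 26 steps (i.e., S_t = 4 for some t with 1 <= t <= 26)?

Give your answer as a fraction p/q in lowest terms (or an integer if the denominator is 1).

Answer: 1854169/4194304

Derivation:
Count via complement. Let g(t,s) = #length-t paths at position s with S_1..S_t all ≠ 4.
g(t,s) = g(t-1,s-1) + g(t-1,s+1) for s ≠ 4; g(t,4) = 0.
t=0: g(0,0)=1
t=1: g(1,-1)=1 g(1,1)=1
t=2: g(2,-2)=1 g(2,0)=2 g(2,2)=1
t=3: g(3,-3)=1 g(3,-1)=3 g(3,1)=3 g(3,3)=1
t=4: g(4,-4)=1 g(4,-2)=4 g(4,0)=6 g(4,2)=4
t=5: g(5,-5)=1 g(5,-3)=5 g(5,-1)=10 g(5,1)=10 g(5,3)=4
t=6: g(6,-6)=1 g(6,-4)=6 g(6,-2)=15 g(6,0)=20 g(6,2)=14
t=7: g(7,-7)=1 g(7,-5)=7 g(7,-3)=21 g(7,-1)=35 g(7,1)=34 g(7,3)=14
t=8: g(8,-8)=1 g(8,-6)=8 g(8,-4)=28 g(8,-2)=56 g(8,0)=69 g(8,2)=48
t=9: g(9,-9)=1 g(9,-7)=9 g(9,-5)=36 g(9,-3)=84 g(9,-1)=125 g(9,1)=117 g(9,3)=48
t=10: g(10,-10)=1 g(10,-8)=10 g(10,-6)=45 g(10,-4)=120 g(10,-2)=209 g(10,0)=242 g(10,2)=165
t=11: g(11,-11)=1 g(11,-9)=11 g(11,-7)=55 g(11,-5)=165 g(11,-3)=329 g(11,-1)=451 g(11,1)=407 g(11,3)=165
t=12: g(12,-12)=1 g(12,-10)=12 g(12,-8)=66 g(12,-6)=220 g(12,-4)=494 g(12,-2)=780 g(12,0)=858 g(12,2)=572
t=13: g(13,-13)=1 g(13,-11)=13 g(13,-9)=78 g(13,-7)=286 g(13,-5)=714 g(13,-3)=1274 g(13,-1)=1638 g(13,1)=1430 g(13,3)=572
t=14: g(14,-14)=1 g(14,-12)=14 g(14,-10)=91 g(14,-8)=364 g(14,-6)=1000 g(14,-4)=1988 g(14,-2)=2912 g(14,0)=3068 g(14,2)=2002
t=15: g(15,-15)=1 g(15,-13)=15 g(15,-11)=105 g(15,-9)=455 g(15,-7)=1364 g(15,-5)=2988 g(15,-3)=4900 g(15,-1)=5980 g(15,1)=5070 g(15,3)=2002
t=16: g(16,-16)=1 g(16,-14)=16 g(16,-12)=120 g(16,-10)=560 g(16,-8)=1819 g(16,-6)=4352 g(16,-4)=7888 g(16,-2)=10880 g(16,0)=11050 g(16,2)=7072
t=17: g(17,-17)=1 g(17,-15)=17 g(17,-13)=136 g(17,-11)=680 g(17,-9)=2379 g(17,-7)=6171 g(17,-5)=12240 g(17,-3)=18768 g(17,-1)=21930 g(17,1)=18122 g(17,3)=7072
t=18: g(18,-18)=1 g(18,-16)=18 g(18,-14)=153 g(18,-12)=816 g(18,-10)=3059 g(18,-8)=8550 g(18,-6)=18411 g(18,-4)=31008 g(18,-2)=40698 g(18,0)=40052 g(18,2)=25194
t=19: g(19,-19)=1 g(19,-17)=19 g(19,-15)=171 g(19,-13)=969 g(19,-11)=3875 g(19,-9)=11609 g(19,-7)=26961 g(19,-5)=49419 g(19,-3)=71706 g(19,-1)=80750 g(19,1)=65246 g(19,3)=25194
t=20: g(20,-20)=1 g(20,-18)=20 g(20,-16)=190 g(20,-14)=1140 g(20,-12)=4844 g(20,-10)=15484 g(20,-8)=38570 g(20,-6)=76380 g(20,-4)=121125 g(20,-2)=152456 g(20,0)=145996 g(20,2)=90440
t=21: g(21,-21)=1 g(21,-19)=21 g(21,-17)=210 g(21,-15)=1330 g(21,-13)=5984 g(21,-11)=20328 g(21,-9)=54054 g(21,-7)=114950 g(21,-5)=197505 g(21,-3)=273581 g(21,-1)=298452 g(21,1)=236436 g(21,3)=90440
t=22: g(22,-22)=1 g(22,-20)=22 g(22,-18)=231 g(22,-16)=1540 g(22,-14)=7314 g(22,-12)=26312 g(22,-10)=74382 g(22,-8)=169004 g(22,-6)=312455 g(22,-4)=471086 g(22,-2)=572033 g(22,0)=534888 g(22,2)=326876
t=23: g(23,-23)=1 g(23,-21)=23 g(23,-19)=253 g(23,-17)=1771 g(23,-15)=8854 g(23,-13)=33626 g(23,-11)=100694 g(23,-9)=243386 g(23,-7)=481459 g(23,-5)=783541 g(23,-3)=1043119 g(23,-1)=1106921 g(23,1)=861764 g(23,3)=326876
t=24: g(24,-24)=1 g(24,-22)=24 g(24,-20)=276 g(24,-18)=2024 g(24,-16)=10625 g(24,-14)=42480 g(24,-12)=134320 g(24,-10)=344080 g(24,-8)=724845 g(24,-6)=1265000 g(24,-4)=1826660 g(24,-2)=2150040 g(24,0)=1968685 g(24,2)=1188640
t=25: g(25,-25)=1 g(25,-23)=25 g(25,-21)=300 g(25,-19)=2300 g(25,-17)=12649 g(25,-15)=53105 g(25,-13)=176800 g(25,-11)=478400 g(25,-9)=1068925 g(25,-7)=1989845 g(25,-5)=3091660 g(25,-3)=3976700 g(25,-1)=4118725 g(25,1)=3157325 g(25,3)=1188640
t=26: g(26,-26)=1 g(26,-24)=26 g(26,-22)=325 g(26,-20)=2600 g(26,-18)=14949 g(26,-16)=65754 g(26,-14)=229905 g(26,-12)=655200 g(26,-10)=1547325 g(26,-8)=3058770 g(26,-6)=5081505 g(26,-4)=7068360 g(26,-2)=8095425 g(26,0)=7276050 g(26,2)=4345965
Paths never hitting 4: Σ_s g(26,s) = 37442160
Paths hitting 4: 2^26 - 37442160 = 29666704
P = 29666704/67108864 = 1854169/4194304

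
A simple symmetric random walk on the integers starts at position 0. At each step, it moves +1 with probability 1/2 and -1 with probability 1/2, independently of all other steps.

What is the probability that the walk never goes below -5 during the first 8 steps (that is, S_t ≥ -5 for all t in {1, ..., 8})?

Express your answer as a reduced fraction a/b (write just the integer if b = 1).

Let f(t,s) = #length-t paths at position s with S_1..S_t all ≥ -5.
f(t,s) = f(t-1,s-1) + f(t-1,s+1) for s ≥ -5; f(t,s) = 0 for s < -5.
t=0: f(0,0)=1
t=1: f(1,-1)=1 f(1,1)=1
t=2: f(2,-2)=1 f(2,0)=2 f(2,2)=1
t=3: f(3,-3)=1 f(3,-1)=3 f(3,1)=3 f(3,3)=1
t=4: f(4,-4)=1 f(4,-2)=4 f(4,0)=6 f(4,2)=4 f(4,4)=1
t=5: f(5,-5)=1 f(5,-3)=5 f(5,-1)=10 f(5,1)=10 f(5,3)=5 f(5,5)=1
t=6: f(6,-4)=6 f(6,-2)=15 f(6,0)=20 f(6,2)=15 f(6,4)=6 f(6,6)=1
t=7: f(7,-5)=6 f(7,-3)=21 f(7,-1)=35 f(7,1)=35 f(7,3)=21 f(7,5)=7 f(7,7)=1
t=8: f(8,-4)=27 f(8,-2)=56 f(8,0)=70 f(8,2)=56 f(8,4)=28 f(8,6)=8 f(8,8)=1
Σ_s f(8,s) = 246
P = 246/256 = 123/128

Answer: 123/128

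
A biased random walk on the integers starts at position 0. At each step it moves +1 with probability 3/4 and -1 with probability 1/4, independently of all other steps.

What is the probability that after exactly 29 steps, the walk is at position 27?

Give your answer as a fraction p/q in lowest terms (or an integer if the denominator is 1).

Answer: 663426981193869/288230376151711744

Derivation:
To reach position 27 after 29 steps: need 28 steps of +1 and 1 step of -1.
Number of such sequences: C(29,28) = 29
Each has probability (3/4)^28 · (1/4)^1 = 22876792454961/288230376151711744
P = 29 · 22876792454961/288230376151711744 = 663426981193869/288230376151711744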